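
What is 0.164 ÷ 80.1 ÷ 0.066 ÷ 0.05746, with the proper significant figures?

0.54

0.164 ÷ 80.1 ÷ 0.066 ÷ 0.05746 = 0.539885638264…
Multiplication/division keeps the fewest significant figures: 0.164 → 3 s.f., 80.1 → 3 s.f., 0.066 → 2 s.f., 0.05746 → 4 s.f.; limit is 2.
Rounded to 2 significant figures: 0.54.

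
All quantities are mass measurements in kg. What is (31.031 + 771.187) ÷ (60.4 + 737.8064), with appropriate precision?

31.031 + 771.187 = 802.218, limited to 3 d.p. → 6 s.f.; 60.4 + 737.8064 = 798.2064, limited to 1 d.p. → 4 s.f.
Carrying full precision, 802.218 ÷ 798.2064 = 1.00502576777…; keep min(6, 4) = 4 s.f.
Rounded to 4 significant figures: 1.005.

1.005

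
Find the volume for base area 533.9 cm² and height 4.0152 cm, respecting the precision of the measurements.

volume = 533.9 cm² × 4.0152 cm = 2143.71528 cm³.
533.9 has 4 significant figures; 4.0152 has 5.
Division/multiplication keeps the fewest: 4 significant figures.
Rounded: 2144 cm³.

2144 cm³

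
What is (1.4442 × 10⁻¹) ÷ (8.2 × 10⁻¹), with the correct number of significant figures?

(1.4442 × 10⁻¹) ÷ (8.2 × 10⁻¹) = 0.17612195122…
Multiplication/division keeps the fewest significant figures: 1.4442 × 10⁻¹ → 5 s.f., 8.2 × 10⁻¹ → 2 s.f.; limit is 2.
Rounded to 2 significant figures: 0.18.

0.18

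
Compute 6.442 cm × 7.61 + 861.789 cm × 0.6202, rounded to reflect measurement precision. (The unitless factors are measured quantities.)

583.5 cm

6.442 × 7.61 = 49.02362 → 49.0 cm (3 s.f., last digit at the 10^-1 place).
861.789 × 0.6202 = 534.4815378 → 534.5 cm (4 s.f., last digit at the 10^-1 place).
Sum: 583.5051578 cm; keep the coarser place, 10^-1.
Result: 583.5 cm.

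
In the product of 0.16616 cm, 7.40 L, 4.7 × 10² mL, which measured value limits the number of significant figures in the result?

4.7 × 10² mL

0.16616 cm → 5 s.f.; 7.40 L → 3 s.f.; 4.7 × 10² mL → 2 s.f.
The fewest is 2 significant figures, from 4.7 × 10² mL.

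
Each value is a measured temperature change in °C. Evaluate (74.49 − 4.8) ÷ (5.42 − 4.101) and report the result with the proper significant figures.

52.8

74.49 − 4.8 = 69.69, limited to 1 d.p. → 3 s.f.; 5.42 − 4.101 = 1.319, limited to 2 d.p. → 3 s.f.
Carrying full precision, 69.69 ÷ 1.319 = 52.8354814253…; keep min(3, 3) = 3 s.f.
Rounded to 3 significant figures: 52.8.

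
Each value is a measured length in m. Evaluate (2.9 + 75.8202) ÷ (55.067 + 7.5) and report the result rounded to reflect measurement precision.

1.26

2.9 + 75.8202 = 78.7202, limited to 1 d.p. → 3 s.f.; 55.067 + 7.5 = 62.567, limited to 1 d.p. → 3 s.f.
Carrying full precision, 78.7202 ÷ 62.567 = 1.258174437…; keep min(3, 3) = 3 s.f.
Rounded to 3 significant figures: 1.26.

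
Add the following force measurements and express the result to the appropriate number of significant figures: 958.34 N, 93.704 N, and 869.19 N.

958.34 N + 93.704 N + 869.19 N = 1921.234 N.
Addition/subtraction keeps the fewest decimal places: 958.34 → 2 decimal places, 93.704 → 3 decimal places, 869.19 → 2 decimal places; limit is 2.
Rounded to 2 decimal places: 1921.23 N.

1921.23 N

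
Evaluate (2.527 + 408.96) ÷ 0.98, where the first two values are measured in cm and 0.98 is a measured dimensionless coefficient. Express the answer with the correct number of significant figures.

4.2 × 10^2 cm

2.527 cm + 408.96 cm = 411.487 cm; the sum is limited to 2 decimal places (5 s.f.).
Carrying full precision, 411.487 ÷ 0.98 = 419.884693878… cm; 0.98 has 2 s.f., so the result keeps min(5, 2) = 2 s.f.
Rounded to 2 significant figures: 4.2 × 10^2 cm.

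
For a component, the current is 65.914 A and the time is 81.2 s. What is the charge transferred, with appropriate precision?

charge transferred = 65.914 A × 81.2 s = 5352.2168 C.
65.914 has 5 significant figures; 81.2 has 3.
Division/multiplication keeps the fewest: 3 significant figures.
Rounded: 5.35 × 10^3 C.

5.35 × 10^3 C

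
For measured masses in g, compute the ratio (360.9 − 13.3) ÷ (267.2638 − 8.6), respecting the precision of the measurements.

1.344

360.9 − 13.3 = 347.6, limited to 1 d.p. → 4 s.f.; 267.2638 − 8.6 = 258.6638, limited to 1 d.p. → 4 s.f.
Carrying full precision, 347.6 ÷ 258.6638 = 1.34382932594…; keep min(4, 4) = 4 s.f.
Rounded to 4 significant figures: 1.344.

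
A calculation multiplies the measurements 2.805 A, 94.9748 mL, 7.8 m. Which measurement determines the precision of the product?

7.8 m

2.805 A → 4 s.f.; 94.9748 mL → 6 s.f.; 7.8 m → 2 s.f.
The fewest is 2 significant figures, from 7.8 m.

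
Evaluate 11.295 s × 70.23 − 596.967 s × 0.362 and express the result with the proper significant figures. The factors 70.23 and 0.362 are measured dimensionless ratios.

11.295 × 70.23 = 793.24785 → 793.2 s (4 s.f., last digit at the 10^-1 place).
596.967 × 0.362 = 216.102054 → 216 s (3 s.f., last digit at the 10^0 place).
Difference: 577.145796 s; keep the coarser place, 10^0.
Result: 577 s.

577 s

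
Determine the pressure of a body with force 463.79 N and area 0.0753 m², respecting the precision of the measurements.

pressure = 463.79 N ÷ 0.0753 m² = 6159.22974768… Pa.
463.79 has 5 significant figures; 0.0753 has 3.
Division/multiplication keeps the fewest: 3 significant figures.
Rounded: 6.16 × 10³ Pa.

6.16 × 10³ Pa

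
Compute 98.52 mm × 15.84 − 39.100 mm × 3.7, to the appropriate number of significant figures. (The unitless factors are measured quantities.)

98.52 × 15.84 = 1560.5568 → 1561 mm (4 s.f., last digit at the 10^0 place).
39.100 × 3.7 = 144.67 → 1.4 × 10² mm (2 s.f., last digit at the 10^1 place).
Difference: 1415.8868 mm; keep the coarser place, 10^1.
Result: 1.42 × 10³ mm.

1.42 × 10³ mm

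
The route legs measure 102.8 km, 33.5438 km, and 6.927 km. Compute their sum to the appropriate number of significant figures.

102.8 km + 33.5438 km + 6.927 km = 143.2708 km.
Addition/subtraction keeps the fewest decimal places: 102.8 → 1 decimal place, 33.5438 → 4 decimal places, 6.927 → 3 decimal places; limit is 1.
Rounded to 1 decimal place: 143.3 km.

143.3 km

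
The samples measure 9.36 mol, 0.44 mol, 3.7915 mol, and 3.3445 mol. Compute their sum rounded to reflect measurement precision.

16.94 mol

9.36 mol + 0.44 mol + 3.7915 mol + 3.3445 mol = 16.9360 mol.
Addition/subtraction keeps the fewest decimal places: 9.36 → 2 decimal places, 0.44 → 2 decimal places, 3.7915 → 4 decimal places, 3.3445 → 4 decimal places; limit is 2.
Rounded to 2 decimal places: 16.94 mol.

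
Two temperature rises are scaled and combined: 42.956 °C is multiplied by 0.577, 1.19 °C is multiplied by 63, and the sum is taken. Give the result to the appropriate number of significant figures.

100. °C

42.956 × 0.577 = 24.785612 → 24.8 °C (3 s.f., last digit at the 10^-1 place).
1.19 × 63 = 74.97 → 75 °C (2 s.f., last digit at the 10^0 place).
Sum: 99.755612 °C; keep the coarser place, 10^0.
Result: 100. °C.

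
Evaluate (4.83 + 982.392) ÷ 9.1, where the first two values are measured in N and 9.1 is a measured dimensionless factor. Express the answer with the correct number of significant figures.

4.83 N + 982.392 N = 987.222 N; the sum is limited to 2 decimal places (5 s.f.).
Carrying full precision, 987.222 ÷ 9.1 = 108.485934066… N; 9.1 has 2 s.f., so the result keeps min(5, 2) = 2 s.f.
Rounded to 2 significant figures: 1.1 × 10² N.

1.1 × 10² N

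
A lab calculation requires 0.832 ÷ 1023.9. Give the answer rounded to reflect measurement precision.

8.13 × 10^-4

0.832 ÷ 1023.9 = 0.000812579353452…
Multiplication/division keeps the fewest significant figures: 0.832 → 3 s.f., 1023.9 → 5 s.f.; limit is 3.
Rounded to 3 significant figures: 8.13 × 10^-4.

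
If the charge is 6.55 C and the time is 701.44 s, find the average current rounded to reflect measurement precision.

0.00934 A

average current = 6.55 C ÷ 701.44 s = 0.00933793339416… A.
6.55 has 3 significant figures; 701.44 has 5.
Division/multiplication keeps the fewest: 3 significant figures.
Rounded: 0.00934 A.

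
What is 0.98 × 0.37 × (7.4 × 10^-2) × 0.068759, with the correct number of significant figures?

0.0018

0.98 × 0.37 × (7.4 × 10^-2) × 0.068759 = 0.0018449689916
Multiplication/division keeps the fewest significant figures: 0.98 → 2 s.f., 0.37 → 2 s.f., 7.4 × 10^-2 → 2 s.f., 0.068759 → 5 s.f.; limit is 2.
Rounded to 2 significant figures: 0.0018.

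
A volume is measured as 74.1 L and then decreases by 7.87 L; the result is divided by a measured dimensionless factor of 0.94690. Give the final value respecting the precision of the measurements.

74.1 L − 7.87 L = 66.23 L; the difference is limited to 1 decimal place (3 s.f.).
Carrying full precision, 66.23 ÷ 0.94690 = 69.9440278805… L; 0.94690 has 5 s.f., so the result keeps min(3, 5) = 3 s.f.
Rounded to 3 significant figures: 69.9 L.

69.9 L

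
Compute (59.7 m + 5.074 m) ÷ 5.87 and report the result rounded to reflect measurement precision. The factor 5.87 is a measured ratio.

11.0 m

59.7 m + 5.074 m = 64.774 m; the sum is limited to 1 decimal place (3 s.f.).
Carrying full precision, 64.774 ÷ 5.87 = 11.0347529813… m; 5.87 has 3 s.f., so the result keeps min(3, 3) = 3 s.f.
Rounded to 3 significant figures: 11.0 m.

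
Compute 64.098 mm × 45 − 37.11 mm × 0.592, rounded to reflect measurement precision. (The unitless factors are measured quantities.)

64.098 × 45 = 2884.41 → 2.9 × 10^3 mm (2 s.f., last digit at the 10^2 place).
37.11 × 0.592 = 21.96912 → 22.0 mm (3 s.f., last digit at the 10^-1 place).
Difference: 2862.44088 mm; keep the coarser place, 10^2.
Result: 2.9 × 10^3 mm.

2.9 × 10^3 mm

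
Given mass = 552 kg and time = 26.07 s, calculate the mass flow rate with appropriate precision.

mass flow rate = 552 kg ÷ 26.07 s = 21.1737629459… kg/s.
552 has 3 significant figures; 26.07 has 4.
Division/multiplication keeps the fewest: 3 significant figures.
Rounded: 21.2 kg/s.

21.2 kg/s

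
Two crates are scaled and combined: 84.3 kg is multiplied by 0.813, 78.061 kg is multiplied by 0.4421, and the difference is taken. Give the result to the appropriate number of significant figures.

84.3 × 0.813 = 68.5359 → 68.5 kg (3 s.f., last digit at the 10^-1 place).
78.061 × 0.4421 = 34.5107681 → 34.51 kg (4 s.f., last digit at the 10^-2 place).
Difference: 34.0251319 kg; keep the coarser place, 10^-1.
Result: 34.0 kg.

34.0 kg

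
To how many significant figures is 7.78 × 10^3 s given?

7.78 × 10^3: in scientific notation every digit of the coefficient is significant.

3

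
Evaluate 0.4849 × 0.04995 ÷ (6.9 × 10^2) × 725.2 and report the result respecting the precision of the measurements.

2.5 × 10^-2

0.4849 × 0.04995 ÷ (6.9 × 10^2) × 725.2 = 0.0254563645304…
Multiplication/division keeps the fewest significant figures: 0.4849 → 4 s.f., 0.04995 → 4 s.f., 6.9 × 10^2 → 2 s.f., 725.2 → 4 s.f.; limit is 2.
Rounded to 2 significant figures: 2.5 × 10^-2.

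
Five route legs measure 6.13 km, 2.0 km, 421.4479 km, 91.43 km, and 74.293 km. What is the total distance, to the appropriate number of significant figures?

6.13 km + 2.0 km + 421.4479 km + 91.43 km + 74.293 km = 595.3009 km.
Addition/subtraction keeps the fewest decimal places: 6.13 → 2 decimal places, 2.0 → 1 decimal place, 421.4479 → 4 decimal places, 91.43 → 2 decimal places, 74.293 → 3 decimal places; limit is 1.
Rounded to 1 decimal place: 595.3 km.

595.3 km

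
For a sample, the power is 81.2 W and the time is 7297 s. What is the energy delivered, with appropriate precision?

energy delivered = 81.2 W × 7297 s = 592516.4 J.
81.2 has 3 significant figures; 7297 has 4.
Division/multiplication keeps the fewest: 3 significant figures.
Rounded: 5.93 × 10⁵ J.

5.93 × 10⁵ J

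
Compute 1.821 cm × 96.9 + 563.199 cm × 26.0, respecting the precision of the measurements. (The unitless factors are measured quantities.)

1.821 × 96.9 = 176.4549 → 176 cm (3 s.f., last digit at the 10^0 place).
563.199 × 26.0 = 14643.174 → 1.46 × 10^4 cm (3 s.f., last digit at the 10^2 place).
Sum: 14819.6289 cm; keep the coarser place, 10^2.
Result: 1.48 × 10^4 cm.

1.48 × 10^4 cm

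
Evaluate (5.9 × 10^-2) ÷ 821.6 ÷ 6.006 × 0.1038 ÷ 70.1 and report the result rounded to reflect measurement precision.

1.8 × 10^-8

(5.9 × 10^-2) ÷ 821.6 ÷ 6.006 × 0.1038 ÷ 70.1 = 1.77045783753 × 10^-8…
Multiplication/division keeps the fewest significant figures: 5.9 × 10^-2 → 2 s.f., 821.6 → 4 s.f., 6.006 → 4 s.f., 0.1038 → 4 s.f., 70.1 → 3 s.f.; limit is 2.
Rounded to 2 significant figures: 1.8 × 10^-8.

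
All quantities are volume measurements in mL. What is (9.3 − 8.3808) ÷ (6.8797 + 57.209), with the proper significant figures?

0.01

9.3 − 8.3808 = 0.9192, limited to 1 d.p. → 1 s.f.; 6.8797 + 57.209 = 64.0887, limited to 3 d.p. → 5 s.f.
Carrying full precision, 0.9192 ÷ 64.0887 = 0.0143426220223…; keep min(1, 5) = 1 s.f.
Rounded to 1 significant figure: 0.01.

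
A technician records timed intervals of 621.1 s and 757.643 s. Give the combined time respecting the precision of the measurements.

1378.7 s

621.1 s + 757.643 s = 1378.743 s.
Addition/subtraction keeps the fewest decimal places: 621.1 → 1 decimal place, 757.643 → 3 decimal places; limit is 1.
Rounded to 1 decimal place: 1378.7 s.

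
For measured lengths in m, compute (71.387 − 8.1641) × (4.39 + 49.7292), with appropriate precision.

71.387 − 8.1641 = 63.2229, limited to 3 d.p. → 5 s.f.; 4.39 + 49.7292 = 54.1192, limited to 2 d.p. → 4 s.f.
Carrying full precision, 63.2229 × 54.1192 = 3421.57276968; keep min(5, 4) = 4 s.f.
Rounded to 4 significant figures: 3422 m².

3422 m²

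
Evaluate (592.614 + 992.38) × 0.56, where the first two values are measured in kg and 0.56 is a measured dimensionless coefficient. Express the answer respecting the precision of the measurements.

592.614 kg + 992.38 kg = 1584.994 kg; the sum is limited to 2 decimal places (6 s.f.).
Carrying full precision, 1584.994 × 0.56 = 887.59664 kg; 0.56 has 2 s.f., so the result keeps min(6, 2) = 2 s.f.
Rounded to 2 significant figures: 8.9 × 10² kg.

8.9 × 10² kg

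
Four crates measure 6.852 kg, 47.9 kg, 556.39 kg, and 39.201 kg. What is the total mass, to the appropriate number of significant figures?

6.852 kg + 47.9 kg + 556.39 kg + 39.201 kg = 650.343 kg.
Addition/subtraction keeps the fewest decimal places: 6.852 → 3 decimal places, 47.9 → 1 decimal place, 556.39 → 2 decimal places, 39.201 → 3 decimal places; limit is 1.
Rounded to 1 decimal place: 650.3 kg.

650.3 kg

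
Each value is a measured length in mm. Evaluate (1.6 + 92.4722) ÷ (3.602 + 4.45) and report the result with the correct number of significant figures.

11.7

1.6 + 92.4722 = 94.0722, limited to 1 d.p. → 3 s.f.; 3.602 + 4.45 = 8.052, limited to 2 d.p. → 3 s.f.
Carrying full precision, 94.0722 ÷ 8.052 = 11.6830849478…; keep min(3, 3) = 3 s.f.
Rounded to 3 significant figures: 11.7.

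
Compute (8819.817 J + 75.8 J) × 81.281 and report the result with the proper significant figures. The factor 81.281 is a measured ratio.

7.2304 × 10⁵ J

8819.817 J + 75.8 J = 8895.617 J; the sum is limited to 1 decimal place (5 s.f.).
Carrying full precision, 8895.617 × 81.281 = 723044.645377 J; 81.281 has 5 s.f., so the result keeps min(5, 5) = 5 s.f.
Rounded to 5 significant figures: 7.2304 × 10⁵ J.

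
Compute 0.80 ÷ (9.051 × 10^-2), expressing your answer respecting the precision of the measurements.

0.80 ÷ (9.051 × 10^-2) = 8.83880234228…
Multiplication/division keeps the fewest significant figures: 0.80 → 2 s.f., 9.051 × 10^-2 → 4 s.f.; limit is 2.
Rounded to 2 significant figures: 8.8.

8.8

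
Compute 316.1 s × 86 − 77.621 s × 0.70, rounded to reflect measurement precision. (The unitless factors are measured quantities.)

2.7 × 10⁴ s

316.1 × 86 = 27184.6 → 2.7 × 10⁴ s (2 s.f., last digit at the 10^3 place).
77.621 × 0.70 = 54.3347 → 54 s (2 s.f., last digit at the 10^0 place).
Difference: 27130.2653 s; keep the coarser place, 10^3.
Result: 2.7 × 10⁴ s.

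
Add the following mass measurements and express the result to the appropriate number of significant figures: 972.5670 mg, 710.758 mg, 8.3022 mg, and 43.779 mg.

1735.406 mg

972.5670 mg + 710.758 mg + 8.3022 mg + 43.779 mg = 1735.4062 mg.
Addition/subtraction keeps the fewest decimal places: 972.5670 → 4 decimal places, 710.758 → 3 decimal places, 8.3022 → 4 decimal places, 43.779 → 3 decimal places; limit is 3.
Rounded to 3 decimal places: 1735.406 mg.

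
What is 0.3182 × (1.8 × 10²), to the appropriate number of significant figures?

0.3182 × (1.8 × 10²) = 57.276
Multiplication/division keeps the fewest significant figures: 0.3182 → 4 s.f., 1.8 × 10² → 2 s.f.; limit is 2.
Rounded to 2 significant figures: 57.

57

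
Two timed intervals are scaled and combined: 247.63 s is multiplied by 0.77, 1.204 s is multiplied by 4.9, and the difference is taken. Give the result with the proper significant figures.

247.63 × 0.77 = 190.6751 → 1.9 × 10² s (2 s.f., last digit at the 10^1 place).
1.204 × 4.9 = 5.8996 → 5.9 s (2 s.f., last digit at the 10^-1 place).
Difference: 184.7755 s; keep the coarser place, 10^1.
Result: 1.8 × 10² s.

1.8 × 10² s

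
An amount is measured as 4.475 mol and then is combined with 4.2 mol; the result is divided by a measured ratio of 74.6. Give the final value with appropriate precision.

4.475 mol + 4.2 mol = 8.675 mol; the sum is limited to 1 decimal place (2 s.f.).
Carrying full precision, 8.675 ÷ 74.6 = 0.116286863271… mol; 74.6 has 3 s.f., so the result keeps min(2, 3) = 2 s.f.
Rounded to 2 significant figures: 0.12 mol.

0.12 mol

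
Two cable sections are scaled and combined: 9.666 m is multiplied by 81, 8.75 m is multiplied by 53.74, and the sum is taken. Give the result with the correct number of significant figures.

9.666 × 81 = 782.946 → 7.8 × 10² m (2 s.f., last digit at the 10^1 place).
8.75 × 53.74 = 470.225 → 470. m (3 s.f., last digit at the 10^0 place).
Sum: 1253.171 m; keep the coarser place, 10^1.
Result: 1.25 × 10³ m.

1.25 × 10³ m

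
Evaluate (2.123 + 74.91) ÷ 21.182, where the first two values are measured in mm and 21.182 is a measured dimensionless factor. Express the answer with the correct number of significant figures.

2.123 mm + 74.91 mm = 77.033 mm; the sum is limited to 2 decimal places (4 s.f.).
Carrying full precision, 77.033 ÷ 21.182 = 3.63671985648… mm; 21.182 has 5 s.f., so the result keeps min(4, 5) = 4 s.f.
Rounded to 4 significant figures: 3.637 mm.

3.637 mm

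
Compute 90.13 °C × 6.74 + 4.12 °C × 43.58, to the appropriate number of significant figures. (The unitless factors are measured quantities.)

787 °C

90.13 × 6.74 = 607.4762 → 607 °C (3 s.f., last digit at the 10^0 place).
4.12 × 43.58 = 179.5496 → 180. °C (3 s.f., last digit at the 10^0 place).
Sum: 787.0258 °C; keep the coarser place, 10^0.
Result: 787 °C.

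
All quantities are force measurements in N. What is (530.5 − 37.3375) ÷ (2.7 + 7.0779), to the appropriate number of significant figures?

50.

530.5 − 37.3375 = 493.1625, limited to 1 d.p. → 4 s.f.; 2.7 + 7.0779 = 9.7779, limited to 1 d.p. → 2 s.f.
Carrying full precision, 493.1625 ÷ 9.7779 = 50.4364434081…; keep min(4, 2) = 2 s.f.
Rounded to 2 significant figures: 50.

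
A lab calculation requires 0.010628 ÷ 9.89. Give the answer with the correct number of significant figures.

0.010628 ÷ 9.89 = 0.00107462082912…
Multiplication/division keeps the fewest significant figures: 0.010628 → 5 s.f., 9.89 → 3 s.f.; limit is 3.
Rounded to 3 significant figures: 0.00107.

0.00107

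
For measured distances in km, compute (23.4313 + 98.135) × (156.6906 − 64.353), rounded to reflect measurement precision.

23.4313 + 98.135 = 121.5663, limited to 3 d.p. → 6 s.f.; 156.6906 − 64.353 = 92.3376, limited to 3 d.p. → 5 s.f.
Carrying full precision, 121.5663 × 92.3376 = 11225.1403829…; keep min(6, 5) = 5 s.f.
Rounded to 5 significant figures: 1.1225 × 10⁴ km².

1.1225 × 10⁴ km²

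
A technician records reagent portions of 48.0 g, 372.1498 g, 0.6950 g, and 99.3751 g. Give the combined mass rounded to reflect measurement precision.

48.0 g + 372.1498 g + 0.6950 g + 99.3751 g = 520.2199 g.
Addition/subtraction keeps the fewest decimal places: 48.0 → 1 decimal place, 372.1498 → 4 decimal places, 0.6950 → 4 decimal places, 99.3751 → 4 decimal places; limit is 1.
Rounded to 1 decimal place: 5.202 × 10² g.

5.202 × 10² g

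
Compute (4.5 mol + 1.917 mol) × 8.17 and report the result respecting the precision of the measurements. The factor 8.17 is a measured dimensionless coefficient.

52 mol

4.5 mol + 1.917 mol = 6.417 mol; the sum is limited to 1 decimal place (2 s.f.).
Carrying full precision, 6.417 × 8.17 = 52.42689 mol; 8.17 has 3 s.f., so the result keeps min(2, 3) = 2 s.f.
Rounded to 2 significant figures: 52 mol.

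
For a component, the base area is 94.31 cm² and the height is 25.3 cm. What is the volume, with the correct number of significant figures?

volume = 94.31 cm² × 25.3 cm = 2386.043 cm³.
94.31 has 4 significant figures; 25.3 has 3.
Division/multiplication keeps the fewest: 3 significant figures.
Rounded: 2.39 × 10^3 cm³.

2.39 × 10^3 cm³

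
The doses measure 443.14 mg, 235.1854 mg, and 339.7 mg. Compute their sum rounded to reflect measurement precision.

1018.0 mg

443.14 mg + 235.1854 mg + 339.7 mg = 1018.0254 mg.
Addition/subtraction keeps the fewest decimal places: 443.14 → 2 decimal places, 235.1854 → 4 decimal places, 339.7 → 1 decimal place; limit is 1.
Rounded to 1 decimal place: 1018.0 mg.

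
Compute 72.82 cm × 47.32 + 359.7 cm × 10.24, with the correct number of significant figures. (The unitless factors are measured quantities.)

72.82 × 47.32 = 3445.8424 → 3446 cm (4 s.f., last digit at the 10^0 place).
359.7 × 10.24 = 3683.328 → 3683 cm (4 s.f., last digit at the 10^0 place).
Sum: 7129.1704 cm; keep the coarser place, 10^0.
Result: 7129 cm.

7129 cm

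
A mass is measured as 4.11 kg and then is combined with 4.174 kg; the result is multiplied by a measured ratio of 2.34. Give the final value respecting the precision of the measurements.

4.11 kg + 4.174 kg = 8.284 kg; the sum is limited to 2 decimal places (3 s.f.).
Carrying full precision, 8.284 × 2.34 = 19.38456 kg; 2.34 has 3 s.f., so the result keeps min(3, 3) = 3 s.f.
Rounded to 3 significant figures: 19.4 kg.

19.4 kg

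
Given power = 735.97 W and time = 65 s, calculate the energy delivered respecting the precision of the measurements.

4.8 × 10^4 J

energy delivered = 735.97 W × 65 s = 47838.05 J.
735.97 has 5 significant figures; 65 has 2.
Division/multiplication keeps the fewest: 2 significant figures.
Rounded: 4.8 × 10^4 J.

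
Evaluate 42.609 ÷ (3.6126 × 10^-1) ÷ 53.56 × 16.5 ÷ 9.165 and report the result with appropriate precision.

42.609 ÷ (3.6126 × 10^-1) ÷ 53.56 × 16.5 ÷ 9.165 = 3.96453604503…
Multiplication/division keeps the fewest significant figures: 42.609 → 5 s.f., 3.6126 × 10^-1 → 5 s.f., 53.56 → 4 s.f., 16.5 → 3 s.f., 9.165 → 4 s.f.; limit is 3.
Rounded to 3 significant figures: 3.96.

3.96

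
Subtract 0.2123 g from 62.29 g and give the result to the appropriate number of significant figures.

62.29 g − 0.2123 g = 62.0777 g.
Addition/subtraction keeps the fewest decimal places: 62.29 → 2 decimal places, 0.2123 → 4 decimal places; limit is 2.
Rounded to 2 decimal places: 62.08 g.

62.08 g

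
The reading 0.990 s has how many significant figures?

3

0.990: leading zeros are not significant; trailing zeros after a decimal point are significant.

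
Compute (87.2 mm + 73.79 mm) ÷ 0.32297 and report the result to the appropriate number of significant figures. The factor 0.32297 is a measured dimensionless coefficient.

498.5 mm

87.2 mm + 73.79 mm = 160.99 mm; the sum is limited to 1 decimal place (4 s.f.).
Carrying full precision, 160.99 ÷ 0.32297 = 498.467349909… mm; 0.32297 has 5 s.f., so the result keeps min(4, 5) = 4 s.f.
Rounded to 4 significant figures: 498.5 mm.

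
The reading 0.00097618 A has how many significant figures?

0.00097618: leading zeros are not significant.

5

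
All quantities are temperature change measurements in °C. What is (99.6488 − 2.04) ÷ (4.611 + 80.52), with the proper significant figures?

1.147

99.6488 − 2.04 = 97.6088, limited to 2 d.p. → 4 s.f.; 4.611 + 80.52 = 85.131, limited to 2 d.p. → 4 s.f.
Carrying full precision, 97.6088 ÷ 85.131 = 1.14657175412…; keep min(4, 4) = 4 s.f.
Rounded to 4 significant figures: 1.147.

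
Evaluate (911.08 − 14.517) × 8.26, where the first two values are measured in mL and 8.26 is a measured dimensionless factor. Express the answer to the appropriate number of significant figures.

7.41 × 10³ mL

911.08 mL − 14.517 mL = 896.563 mL; the difference is limited to 2 decimal places (5 s.f.).
Carrying full precision, 896.563 × 8.26 = 7405.61038 mL; 8.26 has 3 s.f., so the result keeps min(5, 3) = 3 s.f.
Rounded to 3 significant figures: 7.41 × 10³ mL.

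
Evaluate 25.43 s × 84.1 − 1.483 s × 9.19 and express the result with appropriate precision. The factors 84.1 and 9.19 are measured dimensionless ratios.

2.13 × 10³ s

25.43 × 84.1 = 2138.663 → 2.14 × 10³ s (3 s.f., last digit at the 10^1 place).
1.483 × 9.19 = 13.62877 → 13.6 s (3 s.f., last digit at the 10^-1 place).
Difference: 2125.03423 s; keep the coarser place, 10^1.
Result: 2.13 × 10³ s.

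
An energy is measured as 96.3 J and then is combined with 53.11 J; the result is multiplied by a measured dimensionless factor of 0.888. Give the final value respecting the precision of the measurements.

133 J

96.3 J + 53.11 J = 149.41 J; the sum is limited to 1 decimal place (4 s.f.).
Carrying full precision, 149.41 × 0.888 = 132.67608 J; 0.888 has 3 s.f., so the result keeps min(4, 3) = 3 s.f.
Rounded to 3 significant figures: 133 J.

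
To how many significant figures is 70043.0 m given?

70043.0: trailing zeros after a decimal point are significant; zeros between nonzero digits are significant.

6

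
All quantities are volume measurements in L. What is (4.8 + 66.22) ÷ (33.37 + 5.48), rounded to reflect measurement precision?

4.8 + 66.22 = 71.02, limited to 1 d.p. → 3 s.f.; 33.37 + 5.48 = 38.85, limited to 2 d.p. → 4 s.f.
Carrying full precision, 71.02 ÷ 38.85 = 1.82805662806…; keep min(3, 4) = 3 s.f.
Rounded to 3 significant figures: 1.83.

1.83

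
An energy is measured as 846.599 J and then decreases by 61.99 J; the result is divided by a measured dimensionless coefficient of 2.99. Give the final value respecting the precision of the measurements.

262 J

846.599 J − 61.99 J = 784.609 J; the difference is limited to 2 decimal places (5 s.f.).
Carrying full precision, 784.609 ÷ 2.99 = 262.411036789… J; 2.99 has 3 s.f., so the result keeps min(5, 3) = 3 s.f.
Rounded to 3 significant figures: 262 J.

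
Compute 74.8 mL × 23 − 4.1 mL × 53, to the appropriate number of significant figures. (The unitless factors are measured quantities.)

74.8 × 23 = 1720.4 → 1.7 × 10^3 mL (2 s.f., last digit at the 10^2 place).
4.1 × 53 = 217.3 → 2.2 × 10^2 mL (2 s.f., last digit at the 10^1 place).
Difference: 1503.1 mL; keep the coarser place, 10^2.
Result: 1.5 × 10^3 mL.

1.5 × 10^3 mL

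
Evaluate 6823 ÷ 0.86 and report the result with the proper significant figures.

6823 ÷ 0.86 = 7933.72093023…
Multiplication/division keeps the fewest significant figures: 6823 → 4 s.f., 0.86 → 2 s.f.; limit is 2.
Rounded to 2 significant figures: 7.9 × 10³.

7.9 × 10³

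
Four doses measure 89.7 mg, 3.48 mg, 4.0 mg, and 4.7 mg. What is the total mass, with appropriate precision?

89.7 mg + 3.48 mg + 4.0 mg + 4.7 mg = 101.88 mg.
Addition/subtraction keeps the fewest decimal places: 89.7 → 1 decimal place, 3.48 → 2 decimal places, 4.0 → 1 decimal place, 4.7 → 1 decimal place; limit is 1.
Rounded to 1 decimal place: 101.9 mg.

101.9 mg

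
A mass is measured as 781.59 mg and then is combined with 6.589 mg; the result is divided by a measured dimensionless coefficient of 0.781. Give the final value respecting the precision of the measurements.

1.01 × 10³ mg

781.59 mg + 6.589 mg = 788.179 mg; the sum is limited to 2 decimal places (5 s.f.).
Carrying full precision, 788.179 ÷ 0.781 = 1009.19206146… mg; 0.781 has 3 s.f., so the result keeps min(5, 3) = 3 s.f.
Rounded to 3 significant figures: 1.01 × 10³ mg.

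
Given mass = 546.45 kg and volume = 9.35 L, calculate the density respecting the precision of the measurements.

density = 546.45 kg ÷ 9.35 L = 58.4438502674… kg/L.
546.45 has 5 significant figures; 9.35 has 3.
Division/multiplication keeps the fewest: 3 significant figures.
Rounded: 58.4 kg/L.

58.4 kg/L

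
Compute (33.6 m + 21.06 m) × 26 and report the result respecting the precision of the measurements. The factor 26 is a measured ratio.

1.4 × 10³ m

33.6 m + 21.06 m = 54.66 m; the sum is limited to 1 decimal place (3 s.f.).
Carrying full precision, 54.66 × 26 = 1421.16 m; 26 has 2 s.f., so the result keeps min(3, 2) = 2 s.f.
Rounded to 2 significant figures: 1.4 × 10³ m.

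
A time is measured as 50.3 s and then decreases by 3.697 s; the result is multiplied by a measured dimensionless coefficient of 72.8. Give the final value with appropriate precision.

3.39 × 10^3 s

50.3 s − 3.697 s = 46.603 s; the difference is limited to 1 decimal place (3 s.f.).
Carrying full precision, 46.603 × 72.8 = 3392.6984 s; 72.8 has 3 s.f., so the result keeps min(3, 3) = 3 s.f.
Rounded to 3 significant figures: 3.39 × 10^3 s.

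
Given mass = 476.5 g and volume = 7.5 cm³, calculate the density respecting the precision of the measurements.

density = 476.5 g ÷ 7.5 cm³ = 63.5333333333… g/cm³.
476.5 has 4 significant figures; 7.5 has 2.
Division/multiplication keeps the fewest: 2 significant figures.
Rounded: 64 g/cm³.

64 g/cm³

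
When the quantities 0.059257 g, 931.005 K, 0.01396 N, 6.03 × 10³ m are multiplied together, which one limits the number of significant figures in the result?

0.059257 g → 5 s.f.; 931.005 K → 6 s.f.; 0.01396 N → 4 s.f.; 6.03 × 10³ m → 3 s.f.
The fewest is 3 significant figures, from 6.03 × 10³ m.

6.03 × 10³ m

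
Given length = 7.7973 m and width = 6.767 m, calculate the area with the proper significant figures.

area = 7.7973 m × 6.767 m = 52.7643291 m².
7.7973 has 5 significant figures; 6.767 has 4.
Division/multiplication keeps the fewest: 4 significant figures.
Rounded: 52.76 m².

52.76 m²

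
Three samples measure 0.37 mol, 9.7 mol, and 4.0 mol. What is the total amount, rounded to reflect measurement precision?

0.37 mol + 9.7 mol + 4.0 mol = 14.07 mol.
Addition/subtraction keeps the fewest decimal places: 0.37 → 2 decimal places, 9.7 → 1 decimal place, 4.0 → 1 decimal place; limit is 1.
Rounded to 1 decimal place: 14.1 mol.

14.1 mol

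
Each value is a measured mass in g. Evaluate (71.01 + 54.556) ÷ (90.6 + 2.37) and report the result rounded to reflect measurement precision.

71.01 + 54.556 = 125.566, limited to 2 d.p. → 5 s.f.; 90.6 + 2.37 = 92.97, limited to 1 d.p. → 3 s.f.
Carrying full precision, 125.566 ÷ 92.97 = 1.35060772292…; keep min(5, 3) = 3 s.f.
Rounded to 3 significant figures: 1.35.

1.35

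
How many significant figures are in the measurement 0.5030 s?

4

0.5030: leading zeros are not significant; trailing zeros after a decimal point are significant; zeros between nonzero digits are significant.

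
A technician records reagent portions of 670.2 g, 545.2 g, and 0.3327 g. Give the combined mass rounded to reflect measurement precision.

1215.7 g

670.2 g + 545.2 g + 0.3327 g = 1215.7327 g.
Addition/subtraction keeps the fewest decimal places: 670.2 → 1 decimal place, 545.2 → 1 decimal place, 0.3327 → 4 decimal places; limit is 1.
Rounded to 1 decimal place: 1215.7 g.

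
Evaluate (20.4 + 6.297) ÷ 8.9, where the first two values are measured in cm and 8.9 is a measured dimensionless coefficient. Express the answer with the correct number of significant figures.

20.4 cm + 6.297 cm = 26.697 cm; the sum is limited to 1 decimal place (3 s.f.).
Carrying full precision, 26.697 ÷ 8.9 = 2.99966292135… cm; 8.9 has 2 s.f., so the result keeps min(3, 2) = 2 s.f.
Rounded to 2 significant figures: 3.0 cm.

3.0 cm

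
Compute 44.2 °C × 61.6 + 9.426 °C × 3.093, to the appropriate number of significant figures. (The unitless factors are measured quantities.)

44.2 × 61.6 = 2722.72 → 2.72 × 10^3 °C (3 s.f., last digit at the 10^1 place).
9.426 × 3.093 = 29.154618 → 29.15 °C (4 s.f., last digit at the 10^-2 place).
Sum: 2751.874618 °C; keep the coarser place, 10^1.
Result: 2.75 × 10^3 °C.

2.75 × 10^3 °C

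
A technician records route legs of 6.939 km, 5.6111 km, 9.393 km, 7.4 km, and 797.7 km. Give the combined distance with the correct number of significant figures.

827.0 km

6.939 km + 5.6111 km + 9.393 km + 7.4 km + 797.7 km = 827.0431 km.
Addition/subtraction keeps the fewest decimal places: 6.939 → 3 decimal places, 5.6111 → 4 decimal places, 9.393 → 3 decimal places, 7.4 → 1 decimal place, 797.7 → 1 decimal place; limit is 1.
Rounded to 1 decimal place: 827.0 km.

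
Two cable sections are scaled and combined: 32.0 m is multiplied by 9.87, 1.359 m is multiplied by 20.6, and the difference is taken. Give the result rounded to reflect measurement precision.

32.0 × 9.87 = 315.84 → 316 m (3 s.f., last digit at the 10^0 place).
1.359 × 20.6 = 27.9954 → 28.0 m (3 s.f., last digit at the 10^-1 place).
Difference: 287.8446 m; keep the coarser place, 10^0.
Result: 2.88 × 10² m.

2.88 × 10² m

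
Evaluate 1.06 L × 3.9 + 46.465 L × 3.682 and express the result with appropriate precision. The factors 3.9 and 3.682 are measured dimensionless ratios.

1.752 × 10^2 L

1.06 × 3.9 = 4.134 → 4.1 L (2 s.f., last digit at the 10^-1 place).
46.465 × 3.682 = 171.08413 → 171.1 L (4 s.f., last digit at the 10^-1 place).
Sum: 175.21813 L; keep the coarser place, 10^-1.
Result: 1.752 × 10^2 L.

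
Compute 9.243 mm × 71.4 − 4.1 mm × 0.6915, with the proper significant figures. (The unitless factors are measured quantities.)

9.243 × 71.4 = 659.9502 → 660. mm (3 s.f., last digit at the 10^0 place).
4.1 × 0.6915 = 2.83515 → 2.8 mm (2 s.f., last digit at the 10^-1 place).
Difference: 657.11505 mm; keep the coarser place, 10^0.
Result: 657 mm.

657 mm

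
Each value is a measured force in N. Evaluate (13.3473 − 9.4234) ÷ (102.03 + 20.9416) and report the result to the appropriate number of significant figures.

0.031909

13.3473 − 9.4234 = 3.9239, limited to 4 d.p. → 5 s.f.; 102.03 + 20.9416 = 122.9716, limited to 2 d.p. → 5 s.f.
Carrying full precision, 3.9239 ÷ 122.9716 = 0.0319089936213…; keep min(5, 5) = 5 s.f.
Rounded to 5 significant figures: 0.031909.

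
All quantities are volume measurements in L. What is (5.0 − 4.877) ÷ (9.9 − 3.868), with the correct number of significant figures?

5.0 − 4.877 = 0.123, limited to 1 d.p. → 1 s.f.; 9.9 − 3.868 = 6.032, limited to 1 d.p. → 2 s.f.
Carrying full precision, 0.123 ÷ 6.032 = 0.0203912466844…; keep min(1, 2) = 1 s.f.
Rounded to 1 significant figure: 0.02.

0.02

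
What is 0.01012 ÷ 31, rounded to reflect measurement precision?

3.3 × 10⁻⁴

0.01012 ÷ 31 = 0.000326451612903…
Multiplication/division keeps the fewest significant figures: 0.01012 → 4 s.f., 31 → 2 s.f.; limit is 2.
Rounded to 2 significant figures: 3.3 × 10⁻⁴.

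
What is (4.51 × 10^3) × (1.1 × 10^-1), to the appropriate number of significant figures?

(4.51 × 10^3) × (1.1 × 10^-1) = 496.1
Multiplication/division keeps the fewest significant figures: 4.51 × 10^3 → 3 s.f., 1.1 × 10^-1 → 2 s.f.; limit is 2.
Rounded to 2 significant figures: 5.0 × 10^2.

5.0 × 10^2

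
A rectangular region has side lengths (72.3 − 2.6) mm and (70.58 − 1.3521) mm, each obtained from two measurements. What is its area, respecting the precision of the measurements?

4.83 × 10^3 mm²

72.3 − 2.6 = 69.7, limited to 1 d.p. → 3 s.f.; 70.58 − 1.3521 = 69.2279, limited to 2 d.p. → 4 s.f.
Carrying full precision, 69.7 × 69.2279 = 4825.18463; keep min(3, 4) = 3 s.f.
Rounded to 3 significant figures: 4.83 × 10^3 mm².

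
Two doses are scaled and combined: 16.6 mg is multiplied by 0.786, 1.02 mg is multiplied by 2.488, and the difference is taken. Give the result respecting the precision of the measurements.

16.6 × 0.786 = 13.0476 → 13.0 mg (3 s.f., last digit at the 10^-1 place).
1.02 × 2.488 = 2.53776 → 2.54 mg (3 s.f., last digit at the 10^-2 place).
Difference: 10.50984 mg; keep the coarser place, 10^-1.
Result: 10.5 mg.

10.5 mg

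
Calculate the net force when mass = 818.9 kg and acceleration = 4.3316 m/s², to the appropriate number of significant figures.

3.547 × 10^3 N

net force = 818.9 kg × 4.3316 m/s² = 3547.14724 N.
818.9 has 4 significant figures; 4.3316 has 5.
Division/multiplication keeps the fewest: 4 significant figures.
Rounded: 3.547 × 10^3 N.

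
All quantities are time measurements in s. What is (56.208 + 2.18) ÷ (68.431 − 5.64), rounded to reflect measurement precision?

0.9299

56.208 + 2.18 = 58.388, limited to 2 d.p. → 4 s.f.; 68.431 − 5.64 = 62.791, limited to 2 d.p. → 4 s.f.
Carrying full precision, 58.388 ÷ 62.791 = 0.92987848577…; keep min(4, 4) = 4 s.f.
Rounded to 4 significant figures: 0.9299.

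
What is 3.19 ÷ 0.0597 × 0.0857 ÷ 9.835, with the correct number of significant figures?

0.466

3.19 ÷ 0.0597 × 0.0857 ÷ 9.835 = 0.465610547229…
Multiplication/division keeps the fewest significant figures: 3.19 → 3 s.f., 0.0597 → 3 s.f., 0.0857 → 3 s.f., 9.835 → 4 s.f.; limit is 3.
Rounded to 3 significant figures: 0.466.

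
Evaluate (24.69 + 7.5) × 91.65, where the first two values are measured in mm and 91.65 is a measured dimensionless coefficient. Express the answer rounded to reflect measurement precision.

2.95 × 10^3 mm

24.69 mm + 7.5 mm = 32.19 mm; the sum is limited to 1 decimal place (3 s.f.).
Carrying full precision, 32.19 × 91.65 = 2950.2135 mm; 91.65 has 4 s.f., so the result keeps min(3, 4) = 3 s.f.
Rounded to 3 significant figures: 2.95 × 10^3 mm.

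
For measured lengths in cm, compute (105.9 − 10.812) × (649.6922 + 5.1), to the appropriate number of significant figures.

6.23 × 10⁴ cm²

105.9 − 10.812 = 95.088, limited to 1 d.p. → 3 s.f.; 649.6922 + 5.1 = 654.7922, limited to 1 d.p. → 4 s.f.
Carrying full precision, 95.088 × 654.7922 = 62262.8807136; keep min(3, 4) = 3 s.f.
Rounded to 3 significant figures: 6.23 × 10⁴ cm².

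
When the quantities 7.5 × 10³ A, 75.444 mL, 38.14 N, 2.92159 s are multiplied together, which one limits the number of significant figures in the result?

7.5 × 10³ A

7.5 × 10³ A → 2 s.f.; 75.444 mL → 5 s.f.; 38.14 N → 4 s.f.; 2.92159 s → 6 s.f.
The fewest is 2 significant figures, from 7.5 × 10³ A.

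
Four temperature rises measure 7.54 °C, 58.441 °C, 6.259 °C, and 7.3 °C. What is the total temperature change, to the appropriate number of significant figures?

7.54 °C + 58.441 °C + 6.259 °C + 7.3 °C = 79.540 °C.
Addition/subtraction keeps the fewest decimal places: 7.54 → 2 decimal places, 58.441 → 3 decimal places, 6.259 → 3 decimal places, 7.3 → 1 decimal place; limit is 1.
Rounded to 1 decimal place: 79.5 °C.

79.5 °C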